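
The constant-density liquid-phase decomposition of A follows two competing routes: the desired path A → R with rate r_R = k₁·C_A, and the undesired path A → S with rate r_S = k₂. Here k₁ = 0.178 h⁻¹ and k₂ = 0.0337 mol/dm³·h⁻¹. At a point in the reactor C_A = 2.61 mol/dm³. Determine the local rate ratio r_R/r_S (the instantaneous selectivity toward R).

13.8

S_{R/S} = r_R/r_S = (k₁·C_A)/(k₂) = (k₁/k₂)·C_A.
= (0.178×2.610) / (0.0337) = 0.4646/0.03370 = 13.8.
Since the desired path is higher order in A, keeping C_A high (PFR or concentrated feed) favours R.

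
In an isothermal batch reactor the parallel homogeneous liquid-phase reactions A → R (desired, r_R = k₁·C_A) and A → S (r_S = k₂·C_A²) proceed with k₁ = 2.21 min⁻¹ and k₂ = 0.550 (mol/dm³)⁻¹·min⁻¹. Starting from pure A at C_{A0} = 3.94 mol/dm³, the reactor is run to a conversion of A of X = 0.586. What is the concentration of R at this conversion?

1.38 mol/dm³

C_A = C_{A0}(1−X) = 1.631 mol/dm³.
Along a PFR/batch, dC_R/dC_A = −r_R/(r_R+r_S) = −k₁/(k₁+k₂·C_A).
Integrating from C_{A0} to C_A: C_R = (2.21/0.550)·ln[(2.21+0.550·3.94)/(2.21+0.550·1.63)] = 4.018·ln(4.377/3.107) = 1.377 mol/dm³.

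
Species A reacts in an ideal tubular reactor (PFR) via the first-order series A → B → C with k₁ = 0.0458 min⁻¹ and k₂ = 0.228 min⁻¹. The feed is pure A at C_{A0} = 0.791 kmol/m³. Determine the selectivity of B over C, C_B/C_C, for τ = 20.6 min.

The intermediate concentration in a first-order A→B→C sequence is C_B = k₁C_{A0}(e^(−k₁τ) − e^(−k₂τ))/(k₂−k₁).
e^(−k₁τ) = e^(−0.0458×20.6) = e^(−0.9435) = 0.3893; e^(−k₂τ) = e^(−4.697) = 0.009124.
C_B = 0.0458×0.791/(0.228−0.0458) × (0.3893−0.009124) = 0.1988×0.3801 = 0.07559 kmol/m³.
C_A = C_{A0}e^(−k₁τ) = 0.3079 kmol/m³, so C_C = C_{A0}−C_A−C_B = 0.4075 kmol/m³; C_B/C_C = 0.185.

0.185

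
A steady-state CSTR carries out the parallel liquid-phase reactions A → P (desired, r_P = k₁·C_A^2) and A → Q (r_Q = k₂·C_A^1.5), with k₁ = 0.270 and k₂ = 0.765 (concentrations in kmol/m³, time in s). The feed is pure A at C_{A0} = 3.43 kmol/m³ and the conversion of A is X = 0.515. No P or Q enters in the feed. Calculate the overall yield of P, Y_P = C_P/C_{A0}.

0.161

Exit C_A = C_{A0}(1−X) = 3.43×0.485 = 1.664 kmol/m³.
A CSTR operates uniformly at the exit composition, giving r_P = 0.7472 and r_Q = 1.641 (each k·C_A^n at C_A = 1.664).
Fraction of consumed A going to P: r_P/(r_P+r_Q) = 0.3128.
C_P = 0.3128·C_{A0}·X = 0.3128×3.43×0.515 = 0.553 kmol/m³; Y_P = C_P/C_{A0} = 0.161.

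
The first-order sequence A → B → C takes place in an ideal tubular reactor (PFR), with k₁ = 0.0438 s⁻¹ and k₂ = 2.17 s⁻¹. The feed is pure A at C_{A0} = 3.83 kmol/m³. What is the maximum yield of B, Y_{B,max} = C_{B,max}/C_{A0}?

0.0186

For a first-order series the maximum intermediate yield is C_{B,max}/C_{A0} = (k₁/k₂)^[k₂/(k₂−k₁)].
= (0.0438/2.17)^(2.17/(2.17−0.0438)) = (0.02018)^(1.021) = 0.01863.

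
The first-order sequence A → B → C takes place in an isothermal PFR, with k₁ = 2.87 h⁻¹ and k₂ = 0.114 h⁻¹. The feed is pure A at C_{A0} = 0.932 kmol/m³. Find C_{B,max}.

For a first-order series the maximum intermediate yield is C_{B,max}/C_{A0} = (k₁/k₂)^[k₂/(k₂−k₁)].
= (2.87/0.114)^(0.114/(0.114−2.87)) = (25.18)^(-0.04136) = 0.8751.
C_{B,max} = 0.8751×0.932 = 0.816 kmol/m³.

0.816 kmol/m³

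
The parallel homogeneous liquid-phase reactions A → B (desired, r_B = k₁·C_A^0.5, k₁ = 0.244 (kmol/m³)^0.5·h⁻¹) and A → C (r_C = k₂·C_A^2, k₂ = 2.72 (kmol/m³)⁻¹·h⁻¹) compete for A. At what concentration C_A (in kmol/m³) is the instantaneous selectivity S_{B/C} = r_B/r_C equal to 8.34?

S_{B/C} = (k₁/k₂)·C_A^-1.5 ⇒ C_A = (S·k₂/k₁)^(1/(-1.5)).
= (8.34×2.72/0.244)^(-0.6667) = (92.97)^(-0.6667) = 0.0487 kmol/m³.

0.0487 kmol/m³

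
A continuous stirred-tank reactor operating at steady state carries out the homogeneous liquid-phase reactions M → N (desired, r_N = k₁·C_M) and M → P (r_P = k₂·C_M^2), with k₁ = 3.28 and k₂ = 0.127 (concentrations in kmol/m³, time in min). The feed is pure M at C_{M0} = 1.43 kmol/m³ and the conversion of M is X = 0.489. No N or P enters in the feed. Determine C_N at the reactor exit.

Exit C_M = C_{M0}(1−X) = 1.43×0.511 = 0.7307 kmol/m³.
Rates in a CSTR are evaluated at the outlet concentration: r_N = 3.28×0.7307 = 2.397, r_P = 0.127×0.7307^2 = 0.06781.
Fraction of consumed M going to N: r_N/(r_N+r_P) = 0.9725.
C_N = 0.9725·C_{M0}·X = 0.9725×1.43×0.489 = 0.680 kmol/m³.

0.680 kmol/m³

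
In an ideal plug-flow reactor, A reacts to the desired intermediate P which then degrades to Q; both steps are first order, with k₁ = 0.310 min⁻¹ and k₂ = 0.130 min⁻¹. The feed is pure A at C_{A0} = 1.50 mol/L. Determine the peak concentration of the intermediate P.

For a first-order series the maximum intermediate yield is C_{P,max}/C_{A0} = (k₁/k₂)^[k₂/(k₂−k₁)].
= (0.310/0.130)^(0.130/(0.130−0.310)) = (2.385)^(-0.7222) = 0.5339.
C_{P,max} = 0.5339×1.50 = 0.801 mol/L.

0.801 mol/L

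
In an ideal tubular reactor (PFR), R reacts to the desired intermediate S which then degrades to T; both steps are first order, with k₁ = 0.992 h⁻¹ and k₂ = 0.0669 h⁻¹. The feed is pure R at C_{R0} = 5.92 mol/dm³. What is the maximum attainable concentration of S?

4.87 mol/dm³

For a first-order series the maximum intermediate yield is C_{S,max}/C_{R0} = (k₁/k₂)^[k₂/(k₂−k₁)].
= (0.992/0.0669)^(0.0669/(0.0669−0.992)) = (14.83)^(-0.07232) = 0.8228.
C_{S,max} = 0.8228×5.92 = 4.87 mol/dm³.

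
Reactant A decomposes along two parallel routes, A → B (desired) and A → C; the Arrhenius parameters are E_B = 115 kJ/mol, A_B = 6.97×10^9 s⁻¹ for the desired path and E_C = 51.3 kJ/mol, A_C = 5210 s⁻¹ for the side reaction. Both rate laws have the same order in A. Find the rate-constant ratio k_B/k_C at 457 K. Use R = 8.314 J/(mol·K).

0.0700

With equal orders, S_{B/C} = k_B/k_C = (A_B/A_C)·exp[(E_C−E_B)/(RT)].
(E_C−E_B)/(RT) = (51.3−115)×10³/(8.314×457) = -63700/3799 = -16.77.
k_B/k_C = (6.97×10^9/5210)·exp(-16.77) = 1.338×10^6 × 5.235×10^-8 = 0.0700.
Since E_B > E_C, raising the temperature improves selectivity toward B.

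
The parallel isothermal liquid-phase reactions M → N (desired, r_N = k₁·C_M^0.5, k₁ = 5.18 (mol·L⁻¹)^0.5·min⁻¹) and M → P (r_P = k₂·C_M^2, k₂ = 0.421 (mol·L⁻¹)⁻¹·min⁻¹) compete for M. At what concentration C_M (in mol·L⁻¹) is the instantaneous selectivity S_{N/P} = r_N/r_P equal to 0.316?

S_{N/P} = (k₁/k₂)·C_M^-1.5 ⇒ C_M = (S·k₂/k₁)^(1/(-1.5)).
= (0.316×0.421/5.18)^(-0.6667) = (0.02568)^(-0.6667) = 11.5 mol·L⁻¹.

11.5 mol·L⁻¹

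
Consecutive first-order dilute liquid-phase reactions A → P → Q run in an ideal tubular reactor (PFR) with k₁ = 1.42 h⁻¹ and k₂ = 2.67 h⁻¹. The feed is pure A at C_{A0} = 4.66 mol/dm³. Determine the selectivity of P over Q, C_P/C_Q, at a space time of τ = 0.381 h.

Solving the coupled first-order balances gives C_P(τ) = [k₁/(k₂−k₁)]·C_{A0}·(e^(−k₁τ) − e^(−k₂τ)).
e^(−k₁τ) = e^(−1.42×0.381) = e^(−0.5410) = 0.5822; e^(−k₂τ) = e^(−1.017) = 0.3616.
C_P = 1.42×4.66/(2.67−1.42) × (0.5822−0.3616) = 5.294×0.2206 = 1.168 mol/dm³.
C_A = C_{A0}e^(−k₁τ) = 2.713 mol/dm³, so C_Q = C_{A0}−C_A−C_P = 0.7795 mol/dm³; C_P/C_Q = 1.50.

1.50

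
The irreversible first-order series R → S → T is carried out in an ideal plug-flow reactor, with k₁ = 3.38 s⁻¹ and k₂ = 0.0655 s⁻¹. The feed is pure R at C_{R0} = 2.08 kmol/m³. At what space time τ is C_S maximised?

1.19 s

Setting dC_S/dτ = 0 gives τ_opt = ln(k₂/k₁)/(k₂−k₁).
= ln(0.0655/3.38)/(0.0655−3.38) = ln(0.01938)/-3.314 = -3.944/-3.314 = 1.19 s.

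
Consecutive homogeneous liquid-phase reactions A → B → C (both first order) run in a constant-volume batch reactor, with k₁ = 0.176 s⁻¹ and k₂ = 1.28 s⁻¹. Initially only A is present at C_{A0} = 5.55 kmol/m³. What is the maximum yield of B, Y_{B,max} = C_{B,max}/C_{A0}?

0.100

For a first-order series the maximum intermediate yield is C_{B,max}/C_{A0} = (k₁/k₂)^[k₂/(k₂−k₁)].
= (0.176/1.28)^(1.28/(1.28−0.176)) = (0.1375)^(1.159) = 0.1002.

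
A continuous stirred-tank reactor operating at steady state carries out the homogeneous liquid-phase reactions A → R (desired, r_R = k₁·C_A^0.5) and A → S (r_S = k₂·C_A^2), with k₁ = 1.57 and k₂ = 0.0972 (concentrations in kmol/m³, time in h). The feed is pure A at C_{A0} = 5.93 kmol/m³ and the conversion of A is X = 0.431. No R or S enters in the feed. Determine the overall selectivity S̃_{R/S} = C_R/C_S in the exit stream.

2.61

Exit C_A = C_{A0}(1−X) = 5.93×0.569 = 3.374 kmol/m³.
In a CSTR the entire volume is at exit conditions, so r_R = 1.57×3.374^0.5 = 2.884 and r_S = 0.0972×3.374^2 = 1.107.
Overall selectivity = C_R/C_S = r_Rτ/(r_Sτ) = r_R/r_S = 2.61.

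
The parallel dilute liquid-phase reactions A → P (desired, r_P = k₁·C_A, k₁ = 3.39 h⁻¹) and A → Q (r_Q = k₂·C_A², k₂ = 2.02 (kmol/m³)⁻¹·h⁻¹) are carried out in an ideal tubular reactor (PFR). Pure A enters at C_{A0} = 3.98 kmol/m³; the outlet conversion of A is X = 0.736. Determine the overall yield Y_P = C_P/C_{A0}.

0.307

C_A = C_{A0}(1−X) = 1.051 kmol/m³.
Along a PFR/batch, dC_P/dC_A = −r_P/(r_P+r_Q) = −k₁/(k₁+k₂·C_A).
Integrating from C_{A0} to C_A: C_P = (3.39/2.02)·ln[(3.39+2.02·3.98)/(3.39+2.02·1.05)] = 1.678·ln(11.43/5.512) = 1.224 kmol/m³.
Y_P = C_P/C_{A0} = 1.224/3.98 = 0.307.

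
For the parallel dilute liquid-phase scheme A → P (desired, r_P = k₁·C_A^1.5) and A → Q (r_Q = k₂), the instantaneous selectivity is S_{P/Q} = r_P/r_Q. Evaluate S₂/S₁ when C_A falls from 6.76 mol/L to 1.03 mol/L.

0.0595

S_{P/Q} = (k₁/k₂)·C_A^1.5, so S₂/S₁ = (C_{A,2}/C_{A,1})^1.5.
= (1.03/6.76)^1.5 = (0.1524)^1.5 = 0.0595.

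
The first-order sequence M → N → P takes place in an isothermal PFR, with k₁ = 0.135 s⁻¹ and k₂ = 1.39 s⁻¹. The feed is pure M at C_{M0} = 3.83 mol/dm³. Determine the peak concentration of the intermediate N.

For a first-order series the maximum intermediate yield is C_{N,max}/C_{M0} = (k₁/k₂)^[k₂/(k₂−k₁)].
= (0.135/1.39)^(1.39/(1.39−0.135)) = (0.09712)^(1.108) = 0.07558.
C_{N,max} = 0.07558×3.83 = 0.289 mol/dm³.

0.289 mol/dm³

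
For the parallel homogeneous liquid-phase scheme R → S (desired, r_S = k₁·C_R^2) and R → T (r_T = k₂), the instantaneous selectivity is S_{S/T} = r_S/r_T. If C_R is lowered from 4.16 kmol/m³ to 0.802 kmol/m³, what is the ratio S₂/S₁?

S_{S/T} = (k₁/k₂)·C_R^2, so S₂/S₁ = (C_{R,2}/C_{R,1})^2.
= (0.802/4.16)^2 = (0.1928)^2 = 0.0372.

0.0372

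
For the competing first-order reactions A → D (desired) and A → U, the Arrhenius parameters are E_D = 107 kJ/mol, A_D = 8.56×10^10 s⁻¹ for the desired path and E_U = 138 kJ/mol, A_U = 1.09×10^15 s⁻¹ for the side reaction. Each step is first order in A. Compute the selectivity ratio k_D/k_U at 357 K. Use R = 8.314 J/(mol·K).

Since both paths have the same order in A, the concentration cancels and S_{D/U} = k_D/k_U = (A_D/A_U)·exp[(E_U−E_D)/(RT)].
(E_U−E_D)/(RT) = (138−107)×10³/(8.314×357) = 31000/2968 = 10.44.
k_D/k_U = (8.56×10^10/1.09×10^15)·exp(10.44) = 7.853×10^-5 × 34351 = 2.70.
Since E_D < E_U, lowering the temperature improves selectivity toward D.

2.70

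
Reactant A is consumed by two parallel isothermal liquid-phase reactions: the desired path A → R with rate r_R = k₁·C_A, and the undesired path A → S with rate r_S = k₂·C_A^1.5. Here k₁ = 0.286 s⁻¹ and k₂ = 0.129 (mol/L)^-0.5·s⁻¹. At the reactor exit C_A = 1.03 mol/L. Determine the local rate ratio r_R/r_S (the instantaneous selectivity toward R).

S_{R/S} = r_R/r_S = (k₁·C_A)/(k₂·C_A^1.5) = (k₁/k₂)·C_A^-0.5.
= (0.286×1.030) / (0.129×1.030^1.5) = 0.2946/0.1348 = 2.18.
The undesired path is higher order in A, so low C_A (CSTR or dilute feed) favours R.

2.18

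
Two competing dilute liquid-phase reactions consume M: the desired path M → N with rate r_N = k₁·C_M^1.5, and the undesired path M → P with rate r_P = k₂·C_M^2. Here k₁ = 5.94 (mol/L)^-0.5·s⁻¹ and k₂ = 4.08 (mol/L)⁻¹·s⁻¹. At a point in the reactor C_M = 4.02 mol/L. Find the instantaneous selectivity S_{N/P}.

S_{N/P} = r_N/r_P = (k₁·C_M^1.5)/(k₂·C_M^2) = (k₁/k₂)·C_M^-0.5.
= (5.94×4.020^1.5) / (4.08×4.020^2) = 47.88/65.93 = 0.726.

0.726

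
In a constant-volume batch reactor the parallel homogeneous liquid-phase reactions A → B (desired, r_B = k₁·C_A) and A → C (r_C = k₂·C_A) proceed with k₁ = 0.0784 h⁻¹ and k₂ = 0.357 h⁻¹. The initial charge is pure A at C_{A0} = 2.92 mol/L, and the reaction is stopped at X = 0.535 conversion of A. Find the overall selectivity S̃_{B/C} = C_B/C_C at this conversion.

0.220

C_A = C_{A0}(1−X) = 1.358 mol/L.
Both paths are first order in A, so the instantaneous fraction to B is constant: dC_B/d(−C_A) = k₁/(k₁+k₂) = 0.1801.
C_B = 0.1801·(C_{A0}−C_A) = 0.1801×1.562 = 0.281 mol/L.
C_C = (C_{A0}−C_A)−C_B = 1.281 mol/L; S̃_{B/C} = 0.2813/1.281 = 0.220.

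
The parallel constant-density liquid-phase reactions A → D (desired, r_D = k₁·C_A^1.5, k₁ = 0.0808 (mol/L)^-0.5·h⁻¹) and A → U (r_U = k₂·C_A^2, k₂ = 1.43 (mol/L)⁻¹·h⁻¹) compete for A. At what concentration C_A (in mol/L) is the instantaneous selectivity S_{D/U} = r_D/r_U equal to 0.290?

0.0380 mol/L

S_{D/U} = (k₁/k₂)·C_A^-0.5 ⇒ C_A = (S·k₂/k₁)^(-2).
= (0.290×1.43/0.0808)^(-2) = (5.132)^(-2) = 0.0380 mol/L.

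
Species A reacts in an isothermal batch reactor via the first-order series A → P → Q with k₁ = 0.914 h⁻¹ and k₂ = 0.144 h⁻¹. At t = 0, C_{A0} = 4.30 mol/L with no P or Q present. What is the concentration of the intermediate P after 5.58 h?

2.25 mol/L

Solving the coupled first-order balances gives C_P(t) = [k₁/(k₂−k₁)]·C_{A0}·(e^(−k₁t) − e^(−k₂t)).
e^(−k₁t) = e^(−0.914×5.58) = e^(−5.100) = 0.006096; e^(−k₂t) = e^(−0.8035) = 0.4478.
C_P = 0.914×4.30/(0.144−0.914) × (0.006096−0.4478) = (-5.104)×(-0.4417) = 2.254 mol/L.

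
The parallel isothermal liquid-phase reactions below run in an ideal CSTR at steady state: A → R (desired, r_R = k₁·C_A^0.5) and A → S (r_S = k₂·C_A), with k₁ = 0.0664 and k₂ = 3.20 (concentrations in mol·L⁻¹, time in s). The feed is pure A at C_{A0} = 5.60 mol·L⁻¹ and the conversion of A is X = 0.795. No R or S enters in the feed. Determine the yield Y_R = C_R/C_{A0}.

Exit C_A = C_{A0}(1−X) = 5.60×0.205 = 1.148 mol·L⁻¹.
Rates in a CSTR are evaluated at the outlet concentration: r_R = 0.0664×1.148^0.5 = 0.07114, r_S = 3.20×1.148 = 3.674.
Fraction of consumed A going to R: r_R/(r_R+r_S) = 0.01900.
C_R = 0.01900·C_{A0}·X = 0.01900×5.60×0.795 = 0.0846 mol·L⁻¹; Y_R = C_R/C_{A0} = 0.0151.

0.0151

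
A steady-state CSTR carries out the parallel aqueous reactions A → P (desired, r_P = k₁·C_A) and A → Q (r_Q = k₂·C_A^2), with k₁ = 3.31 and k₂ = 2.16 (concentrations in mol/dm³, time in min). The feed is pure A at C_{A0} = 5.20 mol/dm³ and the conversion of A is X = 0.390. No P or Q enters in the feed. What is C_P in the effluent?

Exit C_A = C_{A0}(1−X) = 5.20×0.610 = 3.172 mol/dm³.
A CSTR operates uniformly at the exit composition, giving r_P = 10.50 and r_Q = 21.73 (each k·C_A^n at C_A = 3.172).
Fraction of consumed A going to P: r_P/(r_P+r_Q) = 0.3257.
C_P = 0.3257·C_{A0}·X = 0.3257×5.20×0.390 = 0.661 mol/dm³.

0.661 mol/dm³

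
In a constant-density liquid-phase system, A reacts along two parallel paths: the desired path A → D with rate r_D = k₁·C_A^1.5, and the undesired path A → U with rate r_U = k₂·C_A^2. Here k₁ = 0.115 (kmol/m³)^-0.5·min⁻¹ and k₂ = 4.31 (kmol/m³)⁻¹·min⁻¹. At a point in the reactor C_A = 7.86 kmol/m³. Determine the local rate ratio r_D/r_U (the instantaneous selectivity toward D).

0.00952

S_{D/U} = r_D/r_U = (k₁·C_A^1.5)/(k₂·C_A^2) = (k₁/k₂)·C_A^-0.5.
= (0.115×7.860^1.5) / (4.31×7.860^2) = 2.534/266.3 = 0.00952.
The undesired path is higher order in A, so low C_A (CSTR or dilute feed) favours D.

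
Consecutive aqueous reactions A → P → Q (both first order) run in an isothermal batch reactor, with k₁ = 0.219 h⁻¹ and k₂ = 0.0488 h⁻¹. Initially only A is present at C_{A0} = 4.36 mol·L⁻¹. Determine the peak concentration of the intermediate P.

Evaluating C_P at t_opt = ln(k₂/k₁)/(k₂−k₁) gives C_{P,max}/C_{A0} = (k₁/k₂)^[k₂/(k₂−k₁)].
= (0.219/0.0488)^(0.0488/(0.0488−0.219)) = (4.488)^(-0.2867) = 0.6502.
C_{P,max} = 0.6502×4.36 = 2.83 mol·L⁻¹.

2.83 mol·L⁻¹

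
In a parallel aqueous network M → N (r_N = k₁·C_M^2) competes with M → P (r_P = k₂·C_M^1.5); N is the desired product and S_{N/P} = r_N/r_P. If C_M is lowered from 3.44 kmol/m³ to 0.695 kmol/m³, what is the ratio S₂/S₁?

0.449

S_{N/P} = (k₁/k₂)·C_M^0.5, so S₂/S₁ = (C_{M,2}/C_{M,1})^0.5.
= (0.695/3.44)^0.5 = (0.2020)^0.5 = 0.449.
Selectivity toward N falls as C_M falls — high-concentration operation is favoured.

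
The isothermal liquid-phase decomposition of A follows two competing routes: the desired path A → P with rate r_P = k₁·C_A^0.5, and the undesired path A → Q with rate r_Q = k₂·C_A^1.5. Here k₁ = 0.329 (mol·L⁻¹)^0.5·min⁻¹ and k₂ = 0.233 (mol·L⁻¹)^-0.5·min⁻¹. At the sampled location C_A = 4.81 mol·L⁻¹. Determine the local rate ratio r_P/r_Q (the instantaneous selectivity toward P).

0.294

S_{P/Q} = r_P/r_Q = (k₁·C_A^0.5)/(k₂·C_A^1.5) = (k₁/k₂)·C_A⁻¹.
= (0.329×4.810^0.5) / (0.233×4.810^1.5) = 0.7216/2.458 = 0.294.
The undesired path is higher order in A, so low C_A (CSTR or dilute feed) favours P.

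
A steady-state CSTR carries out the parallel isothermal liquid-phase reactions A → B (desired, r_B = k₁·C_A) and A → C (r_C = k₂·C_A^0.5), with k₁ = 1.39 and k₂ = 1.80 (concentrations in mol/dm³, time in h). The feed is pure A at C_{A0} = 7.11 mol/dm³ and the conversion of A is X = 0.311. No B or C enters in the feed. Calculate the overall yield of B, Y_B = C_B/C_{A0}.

Exit C_A = C_{A0}(1−X) = 7.11×0.689 = 4.899 mol/dm³.
Rates in a CSTR are evaluated at the outlet concentration: r_B = 1.39×4.899 = 6.809, r_C = 1.80×4.899^0.5 = 3.984.
Fraction of consumed A going to B: r_B/(r_B+r_C) = 0.6309.
C_B = 0.6309·C_{A0}·X = 0.6309×7.11×0.311 = 1.40 mol/dm³; Y_B = C_B/C_{A0} = 0.196.

0.196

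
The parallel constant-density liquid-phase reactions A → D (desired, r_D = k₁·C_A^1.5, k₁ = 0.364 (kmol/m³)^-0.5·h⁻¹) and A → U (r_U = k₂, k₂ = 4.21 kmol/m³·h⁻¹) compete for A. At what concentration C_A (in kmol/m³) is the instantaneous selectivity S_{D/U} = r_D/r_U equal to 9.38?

S_{D/U} = (k₁/k₂)·C_A^1.5 ⇒ C_A = (S·k₂/k₁)^(1/1.5).
= (9.38×4.21/0.364)^(0.6667) = (108.5)^(0.6667) = 22.7 kmol/m³.

22.7 kmol/m³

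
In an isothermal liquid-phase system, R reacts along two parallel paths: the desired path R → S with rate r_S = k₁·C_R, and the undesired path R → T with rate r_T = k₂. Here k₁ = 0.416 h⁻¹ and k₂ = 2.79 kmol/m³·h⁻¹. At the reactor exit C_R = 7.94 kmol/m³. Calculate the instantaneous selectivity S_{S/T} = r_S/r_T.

1.18

S_{S/T} = r_S/r_T = (k₁·C_R)/(k₂) = (k₁/k₂)·C_R.
= (0.416×7.940) / (2.79) = 3.303/2.790 = 1.18.
Since the desired path is higher order in R, keeping C_R high (PFR or concentrated feed) favours S.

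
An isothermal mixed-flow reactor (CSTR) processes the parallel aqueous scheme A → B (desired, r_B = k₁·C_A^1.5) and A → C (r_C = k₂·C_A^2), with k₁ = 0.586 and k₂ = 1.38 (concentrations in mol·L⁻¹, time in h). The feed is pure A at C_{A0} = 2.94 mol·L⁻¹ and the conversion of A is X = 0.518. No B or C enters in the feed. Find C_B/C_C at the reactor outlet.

Exit C_A = C_{A0}(1−X) = 2.94×0.482 = 1.417 mol·L⁻¹.
Rates in a CSTR are evaluated at the outlet concentration: r_B = 0.586×1.417^1.5 = 0.9885, r_C = 1.38×1.417^2 = 2.771.
Overall selectivity = C_B/C_C = r_Bτ/(r_Cτ) = r_B/r_C = 0.357.

0.357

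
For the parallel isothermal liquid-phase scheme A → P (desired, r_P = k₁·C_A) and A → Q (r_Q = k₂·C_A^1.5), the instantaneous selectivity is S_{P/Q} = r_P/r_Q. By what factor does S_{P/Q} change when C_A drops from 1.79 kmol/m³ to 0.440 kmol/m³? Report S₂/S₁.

2.02

S_{P/Q} = (k₁/k₂)·C_A^-0.5, so S₂/S₁ = (C_{A,2}/C_{A,1})^-0.5.
= (0.440/1.79)^(-0.5) = (0.2458)^(-0.5) = 2.02.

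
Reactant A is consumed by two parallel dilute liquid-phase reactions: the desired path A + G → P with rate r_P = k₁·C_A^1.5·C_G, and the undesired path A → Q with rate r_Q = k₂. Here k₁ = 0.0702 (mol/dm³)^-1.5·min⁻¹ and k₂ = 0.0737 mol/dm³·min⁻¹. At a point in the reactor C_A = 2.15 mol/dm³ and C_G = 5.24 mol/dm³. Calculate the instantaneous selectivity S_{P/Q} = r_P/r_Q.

S_{P/Q} = r_P/r_Q = (k₁·C_A^1.5·C_G)/(k₂) = (k₁/k₂)·C_A^1.5·C_G.
= (0.0702×2.150^1.5×5.240) / (0.0737) = 1.160/0.07370 = 15.7.

15.7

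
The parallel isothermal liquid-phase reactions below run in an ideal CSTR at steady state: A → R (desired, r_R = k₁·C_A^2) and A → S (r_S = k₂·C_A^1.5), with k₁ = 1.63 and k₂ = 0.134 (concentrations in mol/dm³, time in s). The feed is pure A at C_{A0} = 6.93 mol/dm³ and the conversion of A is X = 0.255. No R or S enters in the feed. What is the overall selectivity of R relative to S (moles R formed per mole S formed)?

27.6

Exit C_A = C_{A0}(1−X) = 6.93×0.745 = 5.163 mol/dm³.
A CSTR operates uniformly at the exit composition, giving r_R = 43.45 and r_S = 1.572 (each k·C_A^n at C_A = 5.163).
Overall selectivity = C_R/C_S = r_Rτ/(r_Sτ) = r_R/r_S = 27.6.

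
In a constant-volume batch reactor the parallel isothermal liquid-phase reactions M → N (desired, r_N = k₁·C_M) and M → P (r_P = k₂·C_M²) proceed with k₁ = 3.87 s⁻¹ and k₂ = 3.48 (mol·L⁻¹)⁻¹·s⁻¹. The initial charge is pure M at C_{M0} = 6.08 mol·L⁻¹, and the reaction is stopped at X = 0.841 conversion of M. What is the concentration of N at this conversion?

1.38 mol·L⁻¹

C_M = C_{M0}(1−X) = 0.9667 mol·L⁻¹.
Along a PFR/batch, dC_N/dC_M = −r_N/(r_N+r_P) = −k₁/(k₁+k₂·C_M).
Integrating from C_{M0} to C_M: C_N = (3.87/3.48)·ln[(3.87+3.48·6.08)/(3.87+3.48·0.967)] = 1.112·ln(25.03/7.234) = 1.380 mol·L⁻¹.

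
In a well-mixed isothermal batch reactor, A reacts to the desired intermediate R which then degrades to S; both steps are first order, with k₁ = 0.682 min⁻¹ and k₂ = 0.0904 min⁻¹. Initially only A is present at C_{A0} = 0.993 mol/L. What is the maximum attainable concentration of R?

0.729 mol/L

Evaluating C_R at t_opt = ln(k₂/k₁)/(k₂−k₁) gives C_{R,max}/C_{A0} = (k₁/k₂)^[k₂/(k₂−k₁)].
= (0.682/0.0904)^(0.0904/(0.0904−0.682)) = (7.544)^(-0.1528) = 0.7343.
C_{R,max} = 0.7343×0.993 = 0.729 mol/L.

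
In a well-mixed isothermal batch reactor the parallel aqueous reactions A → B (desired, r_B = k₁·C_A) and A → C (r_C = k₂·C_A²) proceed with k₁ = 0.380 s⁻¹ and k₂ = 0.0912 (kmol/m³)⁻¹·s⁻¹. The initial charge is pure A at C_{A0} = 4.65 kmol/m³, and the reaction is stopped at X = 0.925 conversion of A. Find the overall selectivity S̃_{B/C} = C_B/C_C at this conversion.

C_A = C_{A0}(1−X) = 0.3487 kmol/m³.
Along a PFR/batch, dC_B/dC_A = −r_B/(r_B+r_C) = −k₁/(k₁+k₂·C_A).
Integrating from C_{A0} to C_A: C_B = (0.380/0.0912)·ln[(0.380+0.0912·4.65)/(0.380+0.0912·0.349)] = 4.167·ln(0.8041/0.4118) = 2.788 kmol/m³.
C_C = (C_{A0}−C_A)−C_B = 1.513 kmol/m³; S̃_{B/C} = 2.788/1.513 = 1.84.

1.84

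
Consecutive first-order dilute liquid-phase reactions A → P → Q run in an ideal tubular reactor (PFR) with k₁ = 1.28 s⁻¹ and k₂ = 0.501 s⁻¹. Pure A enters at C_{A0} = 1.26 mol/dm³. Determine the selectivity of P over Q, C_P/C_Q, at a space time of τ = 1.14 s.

2.47

For first-order series with pure A initially, C_P(τ) = k₁C_{A0}/(k₂−k₁)·(e^(−k₁τ) − e^(−k₂τ)).
e^(−k₁τ) = e^(−1.28×1.14) = e^(−1.459) = 0.2324; e^(−k₂τ) = e^(−0.5711) = 0.5649.
C_P = 1.28×1.26/(0.501−1.28) × (0.2324−0.5649) = (-2.070)×(-0.3325) = 0.6883 mol/dm³.
C_A = C_{A0}e^(−k₁τ) = 0.2929 mol/dm³, so C_Q = C_{A0}−C_A−C_P = 0.2788 mol/dm³; C_P/C_Q = 2.47.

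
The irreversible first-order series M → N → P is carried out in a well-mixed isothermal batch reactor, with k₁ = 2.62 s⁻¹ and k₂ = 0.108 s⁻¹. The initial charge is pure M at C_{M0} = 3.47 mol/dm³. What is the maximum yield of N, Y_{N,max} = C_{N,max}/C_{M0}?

0.872

Evaluating C_N at t_opt = ln(k₂/k₁)/(k₂−k₁) gives C_{N,max}/C_{M0} = (k₁/k₂)^[k₂/(k₂−k₁)].
= (2.62/0.108)^(0.108/(0.108−2.62)) = (24.26)^(-0.04299) = 0.8719.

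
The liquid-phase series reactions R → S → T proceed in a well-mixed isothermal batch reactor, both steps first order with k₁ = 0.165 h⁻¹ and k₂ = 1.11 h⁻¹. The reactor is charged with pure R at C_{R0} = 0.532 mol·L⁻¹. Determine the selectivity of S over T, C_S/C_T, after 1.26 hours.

For first-order series with pure R initially, C_S(t) = k₁C_{R0}/(k₂−k₁)·(e^(−k₁t) − e^(−k₂t)).
e^(−k₁t) = e^(−0.165×1.26) = e^(−0.2079) = 0.8123; e^(−k₂t) = e^(−1.399) = 0.2469.
C_S = 0.165×0.532/(1.11−0.165) × (0.8123−0.2469) = 0.09289×0.5653 = 0.05251 mol·L⁻¹.
C_R = C_{R0}e^(−k₁t) = 0.4321 mol·L⁻¹, so C_T = C_{R0}−C_R−C_S = 0.04735 mol·L⁻¹; C_S/C_T = 1.11.

1.11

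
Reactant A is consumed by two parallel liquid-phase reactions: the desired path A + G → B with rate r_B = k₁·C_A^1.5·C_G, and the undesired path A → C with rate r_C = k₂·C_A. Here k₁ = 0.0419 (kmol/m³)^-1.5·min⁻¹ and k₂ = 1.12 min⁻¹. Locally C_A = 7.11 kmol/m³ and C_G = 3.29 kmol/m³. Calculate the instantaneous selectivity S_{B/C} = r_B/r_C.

0.328

S_{B/C} = r_B/r_C = (k₁·C_A^1.5·C_G)/(k₂·C_A) = (k₁/k₂)·C_A^0.5·C_G.
= (0.0419×7.110^1.5×3.290) / (1.12×7.110) = 2.613/7.963 = 0.328.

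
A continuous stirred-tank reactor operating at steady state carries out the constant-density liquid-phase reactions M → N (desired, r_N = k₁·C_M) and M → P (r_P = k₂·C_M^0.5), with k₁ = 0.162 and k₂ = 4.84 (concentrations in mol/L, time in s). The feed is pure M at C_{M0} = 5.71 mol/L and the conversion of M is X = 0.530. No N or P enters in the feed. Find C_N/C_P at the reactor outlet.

Exit C_M = C_{M0}(1−X) = 5.71×0.470 = 2.684 mol/L.
A CSTR operates uniformly at the exit composition, giving r_N = 0.4348 and r_P = 7.929 (each k·C_M^n at C_M = 2.684).
Overall selectivity = C_N/C_P = r_Nτ/(r_Pτ) = r_N/r_P = 0.0548.

0.0548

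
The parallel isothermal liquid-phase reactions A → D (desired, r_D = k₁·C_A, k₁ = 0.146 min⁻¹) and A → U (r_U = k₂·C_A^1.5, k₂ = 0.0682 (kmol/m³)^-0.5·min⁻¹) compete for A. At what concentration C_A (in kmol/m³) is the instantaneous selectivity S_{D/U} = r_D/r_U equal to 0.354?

S_{D/U} = (k₁/k₂)·C_A^-0.5 ⇒ C_A = (S·k₂/k₁)^(-2).
= (0.354×0.0682/0.146)^(-2) = (0.1654)^(-2) = 36.6 kmol/m³.

36.6 kmol/m³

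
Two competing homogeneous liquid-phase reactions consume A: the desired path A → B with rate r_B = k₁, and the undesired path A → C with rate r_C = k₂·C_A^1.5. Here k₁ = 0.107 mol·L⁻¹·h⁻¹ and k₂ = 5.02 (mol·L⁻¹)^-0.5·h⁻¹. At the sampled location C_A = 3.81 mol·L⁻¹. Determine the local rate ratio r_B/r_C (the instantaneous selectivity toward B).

S_{B/C} = r_B/r_C = (k₁)/(k₂·C_A^1.5) = (k₁/k₂)·C_A^-1.5.
= (0.107) / (5.02×3.810^1.5) = 0.1070/37.33 = 0.00287.

0.00287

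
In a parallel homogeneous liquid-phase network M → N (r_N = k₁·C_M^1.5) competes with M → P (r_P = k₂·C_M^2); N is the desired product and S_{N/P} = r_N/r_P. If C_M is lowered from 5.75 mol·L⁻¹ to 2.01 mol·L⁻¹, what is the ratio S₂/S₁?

S_{N/P} = (k₁/k₂)·C_M^-0.5, so S₂/S₁ = (C_{M,2}/C_{M,1})^-0.5.
= (2.01/5.75)^(-0.5) = (0.3496)^(-0.5) = 1.69.
Selectivity toward N rises as C_M falls — low-concentration operation is favoured.

1.69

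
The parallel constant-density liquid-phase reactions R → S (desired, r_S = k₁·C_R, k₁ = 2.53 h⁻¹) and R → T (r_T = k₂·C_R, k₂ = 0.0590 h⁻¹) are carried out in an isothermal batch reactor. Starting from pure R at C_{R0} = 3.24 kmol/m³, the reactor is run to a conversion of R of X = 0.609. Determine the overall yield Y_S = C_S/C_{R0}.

C_R = C_{R0}(1−X) = 1.267 kmol/m³.
Both paths are first order in R, so the instantaneous fraction to S is constant: dC_S/d(−C_R) = k₁/(k₁+k₂) = 0.9772.
C_S = 0.9772·(C_{R0}−C_R) = 0.9772×1.973 = 1.93 kmol/m³.
Y_S = C_S/C_{R0} = 1.928/3.24 = 0.595.

0.595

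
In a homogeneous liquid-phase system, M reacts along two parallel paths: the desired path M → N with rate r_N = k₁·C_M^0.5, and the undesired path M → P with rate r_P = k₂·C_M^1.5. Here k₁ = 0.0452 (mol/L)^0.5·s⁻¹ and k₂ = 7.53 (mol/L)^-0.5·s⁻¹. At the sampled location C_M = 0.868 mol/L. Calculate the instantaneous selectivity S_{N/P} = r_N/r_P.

S_{N/P} = r_N/r_P = (k₁·C_M^0.5)/(k₂·C_M^1.5) = (k₁/k₂)·C_M⁻¹.
= (0.0452×0.8680^0.5) / (7.53×0.8680^1.5) = 0.04211/6.089 = 0.00692.
The undesired path is higher order in M, so low C_M (CSTR or dilute feed) favours N.

0.00692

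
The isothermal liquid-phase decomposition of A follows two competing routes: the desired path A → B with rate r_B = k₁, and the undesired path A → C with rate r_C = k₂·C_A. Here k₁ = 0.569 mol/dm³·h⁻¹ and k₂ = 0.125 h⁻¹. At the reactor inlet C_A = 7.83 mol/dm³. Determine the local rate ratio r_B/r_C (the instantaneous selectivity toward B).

S_{B/C} = r_B/r_C = (k₁)/(k₂·C_A) = (k₁/k₂)·C_A⁻¹.
= (0.569) / (0.125×7.830) = 0.5690/0.9788 = 0.581.

0.581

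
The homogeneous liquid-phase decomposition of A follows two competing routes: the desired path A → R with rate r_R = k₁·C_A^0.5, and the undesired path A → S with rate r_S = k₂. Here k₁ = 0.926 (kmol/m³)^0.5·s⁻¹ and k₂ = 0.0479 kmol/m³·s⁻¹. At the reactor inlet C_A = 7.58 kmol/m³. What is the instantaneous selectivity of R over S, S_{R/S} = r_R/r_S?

53.2

S_{R/S} = r_R/r_S = (k₁·C_A^0.5)/(k₂) = (k₁/k₂)·C_A^0.5.
= (0.926×7.580^0.5) / (0.0479) = 2.549/0.04790 = 53.2.
Since the desired path is higher order in A, keeping C_A high (PFR or concentrated feed) favours R.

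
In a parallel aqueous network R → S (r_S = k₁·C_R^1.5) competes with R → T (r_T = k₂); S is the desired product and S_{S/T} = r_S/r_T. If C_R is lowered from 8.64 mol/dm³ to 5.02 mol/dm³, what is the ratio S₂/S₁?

0.443

S_{S/T} = (k₁/k₂)·C_R^1.5, so S₂/S₁ = (C_{R,2}/C_{R,1})^1.5.
= (5.02/8.64)^1.5 = (0.5810)^1.5 = 0.443.
Selectivity toward S falls as C_R falls — high-concentration operation is favoured.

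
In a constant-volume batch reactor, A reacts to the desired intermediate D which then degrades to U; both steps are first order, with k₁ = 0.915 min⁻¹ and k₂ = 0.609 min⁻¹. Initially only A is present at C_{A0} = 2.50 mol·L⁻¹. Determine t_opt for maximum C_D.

1.33 min

The intermediate peaks when r₁ = r₂, i.e. k₁e^(−k₁t) = k₂e^(−k₂t), giving t_opt = ln(k₂/k₁)/(k₂−k₁).
= ln(0.609/0.915)/(0.609−0.915) = ln(0.6656)/-0.3060 = -0.4071/-0.3060 = 1.33 min.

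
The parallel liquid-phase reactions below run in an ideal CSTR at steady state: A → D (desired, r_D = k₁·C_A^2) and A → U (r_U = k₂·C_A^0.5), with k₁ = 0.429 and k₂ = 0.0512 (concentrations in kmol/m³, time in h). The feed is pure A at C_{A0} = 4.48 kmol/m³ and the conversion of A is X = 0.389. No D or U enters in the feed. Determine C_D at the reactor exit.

Exit C_A = C_{A0}(1−X) = 4.48×0.611 = 2.737 kmol/m³.
In a CSTR the entire volume is at exit conditions, so r_D = 0.429×2.737^2 = 3.214 and r_U = 0.0512×2.737^0.5 = 0.08471.
Fraction of consumed A going to D: r_D/(r_D+r_U) = 0.9743.
C_D = 0.9743·C_{A0}·X = 0.9743×4.48×0.389 = 1.70 kmol/m³.

1.70 kmol/m³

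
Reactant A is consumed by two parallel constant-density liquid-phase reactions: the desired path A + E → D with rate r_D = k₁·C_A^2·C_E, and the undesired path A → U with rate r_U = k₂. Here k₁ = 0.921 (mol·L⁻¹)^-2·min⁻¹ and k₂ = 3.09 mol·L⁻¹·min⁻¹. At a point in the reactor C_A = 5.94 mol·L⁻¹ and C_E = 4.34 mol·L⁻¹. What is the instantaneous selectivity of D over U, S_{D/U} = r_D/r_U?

45.6

S_{D/U} = r_D/r_U = (k₁·C_A^2·C_E)/(k₂) = (k₁/k₂)·C_A^2·C_E.
= (0.921×5.940^2×4.340) / (3.09) = 141.0/3.090 = 45.6.
Since the desired path is higher order in A, keeping C_A high (PFR or concentrated feed) favours D.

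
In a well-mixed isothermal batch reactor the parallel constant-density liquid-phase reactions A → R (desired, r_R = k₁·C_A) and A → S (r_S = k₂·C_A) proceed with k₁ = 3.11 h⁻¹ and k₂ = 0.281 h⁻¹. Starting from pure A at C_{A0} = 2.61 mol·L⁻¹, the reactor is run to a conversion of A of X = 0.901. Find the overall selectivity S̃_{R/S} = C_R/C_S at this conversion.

11.1

C_A = C_{A0}(1−X) = 0.2584 mol·L⁻¹.
Both paths are first order in A, so the instantaneous fraction to R is constant: dC_R/d(−C_A) = k₁/(k₁+k₂) = 0.9171.
C_R = 0.9171·(C_{A0}−C_A) = 0.9171×2.352 = 2.16 mol·L⁻¹.
C_S = (C_{A0}−C_A)−C_R = 0.1949 mol·L⁻¹; S̃_{R/S} = 2.157/0.1949 = 11.1.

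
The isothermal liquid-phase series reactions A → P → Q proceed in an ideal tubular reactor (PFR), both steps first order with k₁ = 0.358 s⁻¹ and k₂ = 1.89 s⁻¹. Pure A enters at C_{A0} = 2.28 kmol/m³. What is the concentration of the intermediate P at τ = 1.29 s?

For first-order series with pure A initially, C_P(τ) = k₁C_{A0}/(k₂−k₁)·(e^(−k₁τ) − e^(−k₂τ)).
e^(−k₁τ) = e^(−0.358×1.29) = e^(−0.4618) = 0.6301; e^(−k₂τ) = e^(−2.438) = 0.08733.
C_P = 0.358×2.28/(1.89−0.358) × (0.6301−0.08733) = 0.5328×0.5428 = 0.2892 kmol/m³.

0.289 kmol/m³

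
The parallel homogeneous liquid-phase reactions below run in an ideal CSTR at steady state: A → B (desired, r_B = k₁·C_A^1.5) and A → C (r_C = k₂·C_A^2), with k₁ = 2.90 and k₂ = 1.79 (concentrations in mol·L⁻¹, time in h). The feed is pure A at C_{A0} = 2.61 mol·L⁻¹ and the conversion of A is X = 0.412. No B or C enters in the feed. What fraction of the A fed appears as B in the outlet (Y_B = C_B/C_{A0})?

Exit C_A = C_{A0}(1−X) = 2.61×0.588 = 1.535 mol·L⁻¹.
In a CSTR the entire volume is at exit conditions, so r_B = 2.90×1.535^1.5 = 5.513 and r_C = 1.79×1.535^2 = 4.216.
Fraction of consumed A going to B: r_B/(r_B+r_C) = 0.5667.
C_B = 0.5667·C_{A0}·X = 0.5667×2.61×0.412 = 0.609 mol·L⁻¹; Y_B = C_B/C_{A0} = 0.233.

0.233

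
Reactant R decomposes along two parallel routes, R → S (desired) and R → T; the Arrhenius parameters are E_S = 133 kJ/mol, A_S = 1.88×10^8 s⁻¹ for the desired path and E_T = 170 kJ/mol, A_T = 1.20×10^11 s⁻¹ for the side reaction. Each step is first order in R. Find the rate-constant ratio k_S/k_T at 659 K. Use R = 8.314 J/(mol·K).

1.34

With equal orders, S_{S/T} = k_S/k_T = (A_S/A_T)·exp[(E_T−E_S)/(RT)].
(E_T−E_S)/(RT) = (170−133)×10³/(8.314×659) = 37000/5479 = 6.753.
k_S/k_T = (1.88×10^8/1.20×10^11)·exp(6.753) = 0.001567 × 856.8 = 1.34.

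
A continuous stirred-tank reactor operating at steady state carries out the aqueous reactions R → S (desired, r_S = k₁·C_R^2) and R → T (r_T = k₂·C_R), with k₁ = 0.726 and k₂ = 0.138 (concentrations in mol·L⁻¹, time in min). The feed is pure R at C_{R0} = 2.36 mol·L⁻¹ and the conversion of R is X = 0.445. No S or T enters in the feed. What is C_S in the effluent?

0.917 mol·L⁻¹

Exit C_R = C_{R0}(1−X) = 2.36×0.555 = 1.310 mol·L⁻¹.
In a CSTR the entire volume is at exit conditions, so r_S = 0.726×1.310^2 = 1.246 and r_T = 0.138×1.310 = 0.1808.
Fraction of consumed R going to S: r_S/(r_S+r_T) = 0.8733.
C_S = 0.8733·C_{R0}·X = 0.8733×2.36×0.445 = 0.917 mol·L⁻¹.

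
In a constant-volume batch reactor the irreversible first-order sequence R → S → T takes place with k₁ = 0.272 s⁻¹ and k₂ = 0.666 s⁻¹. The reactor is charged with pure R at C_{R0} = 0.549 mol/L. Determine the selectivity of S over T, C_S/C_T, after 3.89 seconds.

0.404

Solving the coupled first-order balances gives C_S(t) = [k₁/(k₂−k₁)]·C_{R0}·(e^(−k₁t) − e^(−k₂t)).
e^(−k₁t) = e^(−0.272×3.89) = e^(−1.058) = 0.3471; e^(−k₂t) = e^(−2.591) = 0.07496.
C_S = 0.272×0.549/(0.666−0.272) × (0.3471−0.07496) = 0.3790×0.2722 = 0.1031 mol/L.
C_R = C_{R0}e^(−k₁t) = 0.1906 mol/L, so C_T = C_{R0}−C_R−C_S = 0.2553 mol/L; C_S/C_T = 0.404.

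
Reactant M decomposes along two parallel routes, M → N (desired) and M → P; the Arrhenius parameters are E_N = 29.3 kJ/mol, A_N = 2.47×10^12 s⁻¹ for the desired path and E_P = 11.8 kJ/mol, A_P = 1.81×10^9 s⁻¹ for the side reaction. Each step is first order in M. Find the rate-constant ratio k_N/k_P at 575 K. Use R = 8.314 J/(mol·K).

With equal orders, S_{N/P} = k_N/k_P = (A_N/A_P)·exp[(E_P−E_N)/(RT)].
(E_P−E_N)/(RT) = (11.8−29.3)×10³/(8.314×575) = -17500/4781 = -3.661.
k_N/k_P = (2.47×10^12/1.81×10^9)·exp(-3.661) = 1365 × 0.02572 = 35.1.

35.1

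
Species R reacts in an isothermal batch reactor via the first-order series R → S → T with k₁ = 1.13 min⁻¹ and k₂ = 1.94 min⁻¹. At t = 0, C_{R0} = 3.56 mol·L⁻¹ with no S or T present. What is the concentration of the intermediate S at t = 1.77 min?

For first-order series with pure R initially, C_S(t) = k₁C_{R0}/(k₂−k₁)·(e^(−k₁t) − e^(−k₂t)).
e^(−k₁t) = e^(−1.13×1.77) = e^(−2.000) = 0.1353; e^(−k₂t) = e^(−3.434) = 0.03226.
C_S = 1.13×3.56/(1.94−1.13) × (0.1353−0.03226) = 4.966×0.1031 = 0.5118 mol·L⁻¹.

0.512 mol·L⁻¹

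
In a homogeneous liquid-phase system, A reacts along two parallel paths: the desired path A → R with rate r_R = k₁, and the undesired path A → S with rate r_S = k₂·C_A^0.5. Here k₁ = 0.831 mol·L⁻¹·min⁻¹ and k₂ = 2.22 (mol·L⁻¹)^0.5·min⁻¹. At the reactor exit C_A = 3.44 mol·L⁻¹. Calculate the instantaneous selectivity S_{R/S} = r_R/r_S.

0.202

S_{R/S} = r_R/r_S = (k₁)/(k₂·C_A^0.5) = (k₁/k₂)·C_A^-0.5.
= (0.831) / (2.22×3.440^0.5) = 0.8310/4.117 = 0.202.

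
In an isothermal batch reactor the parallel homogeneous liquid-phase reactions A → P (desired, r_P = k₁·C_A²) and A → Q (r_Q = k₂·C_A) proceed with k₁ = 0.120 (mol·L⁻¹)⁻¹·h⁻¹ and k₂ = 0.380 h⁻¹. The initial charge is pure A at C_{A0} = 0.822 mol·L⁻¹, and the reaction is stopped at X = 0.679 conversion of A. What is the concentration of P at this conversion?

C_A = C_{A0}(1−X) = 0.2639 mol·L⁻¹.
Along a PFR/batch, dC_Q/dC_A = −r_Q/(r_P+r_Q) = −k₂/(k₂+k₁·C_A).
Integrating from C_{A0} to C_A: C_Q = (0.380/0.120)·ln[(0.380+0.120·0.822)/(0.380+0.120·0.264)] = 3.167·ln(0.4786/0.4117) = 0.4774 mol·L⁻¹.
Then C_P = (C_{A0}−C_A) − C_Q = 0.5581 − 0.4774 = 0.08079 mol·L⁻¹.

0.0808 mol·L⁻¹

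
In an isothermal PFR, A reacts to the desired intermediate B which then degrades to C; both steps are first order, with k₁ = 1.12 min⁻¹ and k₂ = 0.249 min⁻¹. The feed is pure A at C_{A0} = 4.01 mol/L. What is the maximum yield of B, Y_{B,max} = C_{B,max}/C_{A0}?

For a first-order series the maximum intermediate yield is C_{B,max}/C_{A0} = (k₁/k₂)^[k₂/(k₂−k₁)].
= (1.12/0.249)^(0.249/(0.249−1.12)) = (4.498)^(-0.2859) = 0.6506.

0.651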